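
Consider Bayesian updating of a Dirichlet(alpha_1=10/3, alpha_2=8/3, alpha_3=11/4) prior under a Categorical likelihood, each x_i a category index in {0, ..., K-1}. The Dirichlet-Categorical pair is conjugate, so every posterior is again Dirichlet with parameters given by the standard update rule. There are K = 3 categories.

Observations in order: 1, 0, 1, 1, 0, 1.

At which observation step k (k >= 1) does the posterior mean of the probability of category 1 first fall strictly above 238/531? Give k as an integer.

obs 1: x=1 → posterior Dirichlet(10/3, 11/3, 11/4)
obs 2: x=0 → posterior Dirichlet(13/3, 11/3, 11/4)
obs 3: x=1 → posterior Dirichlet(13/3, 14/3, 11/4)
obs 4: x=1 → posterior Dirichlet(13/3, 17/3, 11/4)
obs 5: x=0 → posterior Dirichlet(16/3, 17/3, 11/4)
obs 6: x=1 → posterior Dirichlet(16/3, 20/3, 11/4)

k = 6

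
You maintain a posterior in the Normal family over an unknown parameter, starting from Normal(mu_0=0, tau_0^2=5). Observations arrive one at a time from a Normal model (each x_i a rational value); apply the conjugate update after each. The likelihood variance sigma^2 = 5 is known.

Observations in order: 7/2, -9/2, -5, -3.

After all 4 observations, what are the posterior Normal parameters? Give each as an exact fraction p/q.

obs 1: x=7/2 → posterior Normal(7/4, 5/2)
obs 2: x=-9/2 → posterior Normal(-1/3, 5/3)
obs 3: x=-5 → posterior Normal(-3/2, 5/4)
obs 4: x=-3 → posterior Normal(-9/5, 1)

mu_0=-9/5, tau_0^2=1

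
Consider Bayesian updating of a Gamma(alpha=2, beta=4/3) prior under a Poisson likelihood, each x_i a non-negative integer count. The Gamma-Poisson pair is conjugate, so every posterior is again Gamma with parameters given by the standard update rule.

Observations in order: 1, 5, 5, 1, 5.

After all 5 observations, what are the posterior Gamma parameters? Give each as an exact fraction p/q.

obs 1: x=1 → posterior Gamma(3, 7/3)
obs 2: x=5 → posterior Gamma(8, 10/3)
obs 3: x=5 → posterior Gamma(13, 13/3)
obs 4: x=1 → posterior Gamma(14, 16/3)
obs 5: x=5 → posterior Gamma(19, 19/3)

alpha=19, beta=19/3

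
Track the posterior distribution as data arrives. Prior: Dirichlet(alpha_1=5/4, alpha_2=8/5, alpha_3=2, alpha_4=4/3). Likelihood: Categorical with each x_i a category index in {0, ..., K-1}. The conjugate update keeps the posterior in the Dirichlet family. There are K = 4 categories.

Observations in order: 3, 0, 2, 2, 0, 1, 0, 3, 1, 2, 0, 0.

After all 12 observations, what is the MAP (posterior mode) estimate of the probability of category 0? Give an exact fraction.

obs 1: x=3 → posterior Dirichlet(5/4, 8/5, 2, 7/3)
obs 2: x=0 → posterior Dirichlet(9/4, 8/5, 2, 7/3)
obs 3: x=2 → posterior Dirichlet(9/4, 8/5, 3, 7/3)
obs 4: x=2 → posterior Dirichlet(9/4, 8/5, 4, 7/3)
obs 5: x=0 → posterior Dirichlet(13/4, 8/5, 4, 7/3)
obs 6: x=1 → posterior Dirichlet(13/4, 13/5, 4, 7/3)
obs 7: x=0 → posterior Dirichlet(17/4, 13/5, 4, 7/3)
obs 8: x=3 → posterior Dirichlet(17/4, 13/5, 4, 10/3)
obs 9: x=1 → posterior Dirichlet(17/4, 18/5, 4, 10/3)
obs 10: x=2 → posterior Dirichlet(17/4, 18/5, 5, 10/3)
obs 11: x=0 → posterior Dirichlet(21/4, 18/5, 5, 10/3)
obs 12: x=0 → posterior Dirichlet(25/4, 18/5, 5, 10/3)

315/851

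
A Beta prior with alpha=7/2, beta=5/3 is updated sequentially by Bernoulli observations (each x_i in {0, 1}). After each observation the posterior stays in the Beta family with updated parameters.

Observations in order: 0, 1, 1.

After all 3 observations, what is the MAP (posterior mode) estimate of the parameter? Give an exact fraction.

obs 1: x=0 → posterior Beta(7/2, 8/3)
obs 2: x=1 → posterior Beta(9/2, 8/3)
obs 3: x=1 → posterior Beta(11/2, 8/3)

27/37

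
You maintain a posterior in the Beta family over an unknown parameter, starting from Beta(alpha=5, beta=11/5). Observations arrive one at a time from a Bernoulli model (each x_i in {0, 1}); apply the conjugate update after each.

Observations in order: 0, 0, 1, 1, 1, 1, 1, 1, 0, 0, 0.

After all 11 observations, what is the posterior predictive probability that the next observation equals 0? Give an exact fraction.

obs 1: x=0 → posterior Beta(5, 16/5)
obs 2: x=0 → posterior Beta(5, 21/5)
obs 3: x=1 → posterior Beta(6, 21/5)
obs 4: x=1 → posterior Beta(7, 21/5)
obs 5: x=1 → posterior Beta(8, 21/5)
obs 6: x=1 → posterior Beta(9, 21/5)
obs 7: x=1 → posterior Beta(10, 21/5)
obs 8: x=1 → posterior Beta(11, 21/5)
obs 9: x=0 → posterior Beta(11, 26/5)
obs 10: x=0 → posterior Beta(11, 31/5)
obs 11: x=0 → posterior Beta(11, 36/5)

36/91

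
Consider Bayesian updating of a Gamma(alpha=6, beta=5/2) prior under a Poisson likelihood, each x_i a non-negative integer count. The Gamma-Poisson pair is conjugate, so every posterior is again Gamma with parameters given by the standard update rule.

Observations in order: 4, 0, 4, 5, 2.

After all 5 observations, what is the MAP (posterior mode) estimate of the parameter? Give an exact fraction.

8/3

obs 1: x=4 → posterior Gamma(10, 7/2)
obs 2: x=0 → posterior Gamma(10, 9/2)
obs 3: x=4 → posterior Gamma(14, 11/2)
obs 4: x=5 → posterior Gamma(19, 13/2)
obs 5: x=2 → posterior Gamma(21, 15/2)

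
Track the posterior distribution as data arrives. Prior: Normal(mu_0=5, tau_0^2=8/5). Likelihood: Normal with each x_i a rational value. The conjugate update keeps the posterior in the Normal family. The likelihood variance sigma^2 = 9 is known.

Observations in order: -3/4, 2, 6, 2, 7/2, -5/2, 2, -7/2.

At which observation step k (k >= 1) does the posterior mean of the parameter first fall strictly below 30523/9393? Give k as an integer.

k = 7

obs 1: x=-3/4 → posterior Normal(219/53, 72/53)
obs 2: x=2 → posterior Normal(235/61, 72/61)
obs 3: x=6 → posterior Normal(283/69, 24/23)
obs 4: x=2 → posterior Normal(299/77, 72/77)
obs 5: x=7/2 → posterior Normal(327/85, 72/85)
obs 6: x=-5/2 → posterior Normal(307/93, 24/31)
obs 7: x=2 → posterior Normal(323/101, 72/101)
obs 8: x=-7/2 → posterior Normal(295/109, 72/109)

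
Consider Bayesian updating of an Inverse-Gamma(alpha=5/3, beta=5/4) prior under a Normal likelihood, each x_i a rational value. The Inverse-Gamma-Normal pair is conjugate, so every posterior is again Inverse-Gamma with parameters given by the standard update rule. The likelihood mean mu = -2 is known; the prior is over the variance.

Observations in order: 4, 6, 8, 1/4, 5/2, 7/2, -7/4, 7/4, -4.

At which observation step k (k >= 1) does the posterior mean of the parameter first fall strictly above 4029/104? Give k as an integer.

k = 3

obs 1: x=4 → posterior Inverse-Gamma(13/6, 77/4)
obs 2: x=6 → posterior Inverse-Gamma(8/3, 205/4)
obs 3: x=8 → posterior Inverse-Gamma(19/6, 405/4)
obs 4: x=1/4 → posterior Inverse-Gamma(11/3, 3321/32)
obs 5: x=5/2 → posterior Inverse-Gamma(25/6, 3645/32)
obs 6: x=7/2 → posterior Inverse-Gamma(14/3, 4129/32)
obs 7: x=-7/4 → posterior Inverse-Gamma(31/6, 2065/16)
obs 8: x=7/4 → posterior Inverse-Gamma(17/3, 4355/32)
obs 9: x=-4 → posterior Inverse-Gamma(37/6, 4419/32)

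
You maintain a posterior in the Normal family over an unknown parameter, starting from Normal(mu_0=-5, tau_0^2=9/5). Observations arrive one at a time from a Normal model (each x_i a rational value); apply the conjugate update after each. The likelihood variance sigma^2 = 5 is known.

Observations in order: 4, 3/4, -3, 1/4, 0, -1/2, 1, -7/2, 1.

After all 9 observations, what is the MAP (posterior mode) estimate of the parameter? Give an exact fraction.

-125/106

obs 1: x=4 → posterior Normal(-89/34, 45/34)
obs 2: x=3/4 → posterior Normal(-329/172, 45/43)
obs 3: x=-3 → posterior Normal(-437/208, 45/52)
obs 4: x=1/4 → posterior Normal(-107/61, 45/61)
obs 5: x=0 → posterior Normal(-107/70, 9/14)
obs 6: x=-1/2 → posterior Normal(-223/158, 45/79)
obs 7: x=1 → posterior Normal(-205/176, 45/88)
obs 8: x=-7/2 → posterior Normal(-134/97, 45/97)
obs 9: x=1 → posterior Normal(-125/106, 45/106)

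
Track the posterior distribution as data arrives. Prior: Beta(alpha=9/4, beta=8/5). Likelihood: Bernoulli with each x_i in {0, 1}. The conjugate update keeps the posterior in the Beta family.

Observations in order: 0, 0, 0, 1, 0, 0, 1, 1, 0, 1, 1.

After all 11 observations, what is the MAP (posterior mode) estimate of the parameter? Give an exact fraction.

125/257

obs 1: x=0 → posterior Beta(9/4, 13/5)
obs 2: x=0 → posterior Beta(9/4, 18/5)
obs 3: x=0 → posterior Beta(9/4, 23/5)
obs 4: x=1 → posterior Beta(13/4, 23/5)
obs 5: x=0 → posterior Beta(13/4, 28/5)
obs 6: x=0 → posterior Beta(13/4, 33/5)
obs 7: x=1 → posterior Beta(17/4, 33/5)
obs 8: x=1 → posterior Beta(21/4, 33/5)
obs 9: x=0 → posterior Beta(21/4, 38/5)
obs 10: x=1 → posterior Beta(25/4, 38/5)
obs 11: x=1 → posterior Beta(29/4, 38/5)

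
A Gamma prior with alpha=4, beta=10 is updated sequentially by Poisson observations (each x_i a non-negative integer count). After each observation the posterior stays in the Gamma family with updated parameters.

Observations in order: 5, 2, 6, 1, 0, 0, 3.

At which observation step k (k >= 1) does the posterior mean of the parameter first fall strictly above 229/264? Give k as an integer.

k = 2

obs 1: x=5 → posterior Gamma(9, 11)
obs 2: x=2 → posterior Gamma(11, 12)
obs 3: x=6 → posterior Gamma(17, 13)
obs 4: x=1 → posterior Gamma(18, 14)
obs 5: x=0 → posterior Gamma(18, 15)
obs 6: x=0 → posterior Gamma(18, 16)
obs 7: x=3 → posterior Gamma(21, 17)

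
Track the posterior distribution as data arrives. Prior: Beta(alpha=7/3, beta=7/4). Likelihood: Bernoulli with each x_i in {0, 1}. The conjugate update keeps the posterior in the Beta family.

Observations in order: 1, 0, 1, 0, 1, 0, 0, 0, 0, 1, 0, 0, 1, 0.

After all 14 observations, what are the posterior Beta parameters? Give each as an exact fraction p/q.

obs 1: x=1 → posterior Beta(10/3, 7/4)
obs 2: x=0 → posterior Beta(10/3, 11/4)
obs 3: x=1 → posterior Beta(13/3, 11/4)
obs 4: x=0 → posterior Beta(13/3, 15/4)
obs 5: x=1 → posterior Beta(16/3, 15/4)
obs 6: x=0 → posterior Beta(16/3, 19/4)
obs 7: x=0 → posterior Beta(16/3, 23/4)
obs 8: x=0 → posterior Beta(16/3, 27/4)
obs 9: x=0 → posterior Beta(16/3, 31/4)
obs 10: x=1 → posterior Beta(19/3, 31/4)
obs 11: x=0 → posterior Beta(19/3, 35/4)
obs 12: x=0 → posterior Beta(19/3, 39/4)
obs 13: x=1 → posterior Beta(22/3, 39/4)
obs 14: x=0 → posterior Beta(22/3, 43/4)

alpha=22/3, beta=43/4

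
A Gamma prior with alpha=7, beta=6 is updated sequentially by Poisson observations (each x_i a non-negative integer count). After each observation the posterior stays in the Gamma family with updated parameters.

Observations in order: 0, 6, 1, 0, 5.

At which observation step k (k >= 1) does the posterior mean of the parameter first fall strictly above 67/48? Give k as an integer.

k = 2

obs 1: x=0 → posterior Gamma(7, 7)
obs 2: x=6 → posterior Gamma(13, 8)
obs 3: x=1 → posterior Gamma(14, 9)
obs 4: x=0 → posterior Gamma(14, 10)
obs 5: x=5 → posterior Gamma(19, 11)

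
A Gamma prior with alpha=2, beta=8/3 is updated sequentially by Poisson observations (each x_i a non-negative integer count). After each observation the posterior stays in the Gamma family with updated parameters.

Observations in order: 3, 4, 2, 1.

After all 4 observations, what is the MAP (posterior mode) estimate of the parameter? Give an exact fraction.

33/20

obs 1: x=3 → posterior Gamma(5, 11/3)
obs 2: x=4 → posterior Gamma(9, 14/3)
obs 3: x=2 → posterior Gamma(11, 17/3)
obs 4: x=1 → posterior Gamma(12, 20/3)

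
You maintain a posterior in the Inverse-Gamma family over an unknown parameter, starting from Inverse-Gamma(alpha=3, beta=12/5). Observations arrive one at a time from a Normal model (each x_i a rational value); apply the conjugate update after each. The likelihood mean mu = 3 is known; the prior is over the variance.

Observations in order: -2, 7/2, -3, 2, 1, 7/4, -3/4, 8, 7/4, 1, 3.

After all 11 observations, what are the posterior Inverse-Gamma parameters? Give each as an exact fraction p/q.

alpha=17/2, beta=9379/160

obs 1: x=-2 → posterior Inverse-Gamma(7/2, 149/10)
obs 2: x=7/2 → posterior Inverse-Gamma(4, 601/40)
obs 3: x=-3 → posterior Inverse-Gamma(9/2, 1321/40)
obs 4: x=2 → posterior Inverse-Gamma(5, 1341/40)
obs 5: x=1 → posterior Inverse-Gamma(11/2, 1421/40)
obs 6: x=7/4 → posterior Inverse-Gamma(6, 5809/160)
obs 7: x=-3/4 → posterior Inverse-Gamma(13/2, 3467/80)
obs 8: x=8 → posterior Inverse-Gamma(7, 4467/80)
obs 9: x=7/4 → posterior Inverse-Gamma(15/2, 9059/160)
obs 10: x=1 → posterior Inverse-Gamma(8, 9379/160)
obs 11: x=3 → posterior Inverse-Gamma(17/2, 9379/160)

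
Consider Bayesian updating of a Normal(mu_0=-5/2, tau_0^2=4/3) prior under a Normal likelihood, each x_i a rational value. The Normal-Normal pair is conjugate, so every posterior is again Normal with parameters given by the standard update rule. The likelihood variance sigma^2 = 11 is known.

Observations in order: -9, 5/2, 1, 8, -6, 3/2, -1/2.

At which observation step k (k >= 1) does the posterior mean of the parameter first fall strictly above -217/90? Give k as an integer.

obs 1: x=-9 → posterior Normal(-237/74, 44/37)
obs 2: x=5/2 → posterior Normal(-217/82, 44/41)
obs 3: x=1 → posterior Normal(-209/90, 44/45)
obs 4: x=8 → posterior Normal(-145/98, 44/49)
obs 5: x=-6 → posterior Normal(-193/106, 44/53)
obs 6: x=3/2 → posterior Normal(-181/114, 44/57)
obs 7: x=-1/2 → posterior Normal(-185/122, 44/61)

k = 3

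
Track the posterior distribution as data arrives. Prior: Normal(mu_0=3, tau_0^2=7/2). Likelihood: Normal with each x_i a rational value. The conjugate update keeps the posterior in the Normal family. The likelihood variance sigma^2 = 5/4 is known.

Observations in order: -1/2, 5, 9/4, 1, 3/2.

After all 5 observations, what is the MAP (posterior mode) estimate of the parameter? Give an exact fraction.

obs 1: x=-1/2 → posterior Normal(8/19, 35/38)
obs 2: x=5 → posterior Normal(26/11, 35/66)
obs 3: x=9/4 → posterior Normal(219/94, 35/94)
obs 4: x=1 → posterior Normal(247/122, 35/122)
obs 5: x=3/2 → posterior Normal(289/150, 7/30)

289/150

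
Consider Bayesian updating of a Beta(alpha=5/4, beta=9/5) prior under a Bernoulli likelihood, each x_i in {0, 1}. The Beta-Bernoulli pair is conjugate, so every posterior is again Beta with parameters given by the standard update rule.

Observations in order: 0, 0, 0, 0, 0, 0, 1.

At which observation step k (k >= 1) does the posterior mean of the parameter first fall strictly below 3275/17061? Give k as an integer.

k = 4

obs 1: x=0 → posterior Beta(5/4, 14/5)
obs 2: x=0 → posterior Beta(5/4, 19/5)
obs 3: x=0 → posterior Beta(5/4, 24/5)
obs 4: x=0 → posterior Beta(5/4, 29/5)
obs 5: x=0 → posterior Beta(5/4, 34/5)
obs 6: x=0 → posterior Beta(5/4, 39/5)
obs 7: x=1 → posterior Beta(9/4, 39/5)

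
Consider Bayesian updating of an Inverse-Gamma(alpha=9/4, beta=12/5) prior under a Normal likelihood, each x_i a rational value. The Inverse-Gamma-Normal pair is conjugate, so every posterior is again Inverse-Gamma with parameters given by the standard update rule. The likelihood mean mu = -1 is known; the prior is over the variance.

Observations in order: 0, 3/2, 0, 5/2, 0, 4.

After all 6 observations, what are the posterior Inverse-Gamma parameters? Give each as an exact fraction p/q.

alpha=21/4, beta=513/20

obs 1: x=0 → posterior Inverse-Gamma(11/4, 29/10)
obs 2: x=3/2 → posterior Inverse-Gamma(13/4, 241/40)
obs 3: x=0 → posterior Inverse-Gamma(15/4, 261/40)
obs 4: x=5/2 → posterior Inverse-Gamma(17/4, 253/20)
obs 5: x=0 → posterior Inverse-Gamma(19/4, 263/20)
obs 6: x=4 → posterior Inverse-Gamma(21/4, 513/20)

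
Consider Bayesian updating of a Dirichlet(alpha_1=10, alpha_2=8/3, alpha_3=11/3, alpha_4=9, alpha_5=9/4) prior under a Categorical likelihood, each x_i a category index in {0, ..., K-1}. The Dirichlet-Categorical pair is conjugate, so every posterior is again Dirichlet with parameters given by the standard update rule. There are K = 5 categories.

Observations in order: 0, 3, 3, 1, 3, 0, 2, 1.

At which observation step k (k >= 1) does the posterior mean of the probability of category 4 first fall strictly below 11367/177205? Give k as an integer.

k = 8

obs 1: x=0 → posterior Dirichlet(11, 8/3, 11/3, 9, 9/4)
obs 2: x=3 → posterior Dirichlet(11, 8/3, 11/3, 10, 9/4)
obs 3: x=3 → posterior Dirichlet(11, 8/3, 11/3, 11, 9/4)
obs 4: x=1 → posterior Dirichlet(11, 11/3, 11/3, 11, 9/4)
obs 5: x=3 → posterior Dirichlet(11, 11/3, 11/3, 12, 9/4)
obs 6: x=0 → posterior Dirichlet(12, 11/3, 11/3, 12, 9/4)
obs 7: x=2 → posterior Dirichlet(12, 11/3, 14/3, 12, 9/4)
obs 8: x=1 → posterior Dirichlet(12, 14/3, 14/3, 12, 9/4)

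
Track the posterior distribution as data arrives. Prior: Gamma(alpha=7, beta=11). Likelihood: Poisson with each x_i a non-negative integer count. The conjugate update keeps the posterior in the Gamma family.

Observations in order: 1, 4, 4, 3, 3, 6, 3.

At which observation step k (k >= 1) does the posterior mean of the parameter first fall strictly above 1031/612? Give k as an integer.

k = 7

obs 1: x=1 → posterior Gamma(8, 12)
obs 2: x=4 → posterior Gamma(12, 13)
obs 3: x=4 → posterior Gamma(16, 14)
obs 4: x=3 → posterior Gamma(19, 15)
obs 5: x=3 → posterior Gamma(22, 16)
obs 6: x=6 → posterior Gamma(28, 17)
obs 7: x=3 → posterior Gamma(31, 18)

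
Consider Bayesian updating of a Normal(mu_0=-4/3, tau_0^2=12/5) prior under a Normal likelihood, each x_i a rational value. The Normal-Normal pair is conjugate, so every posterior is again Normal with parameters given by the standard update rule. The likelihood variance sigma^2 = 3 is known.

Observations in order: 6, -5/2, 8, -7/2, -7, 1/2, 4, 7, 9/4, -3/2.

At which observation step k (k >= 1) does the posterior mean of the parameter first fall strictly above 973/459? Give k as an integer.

k = 3

obs 1: x=6 → posterior Normal(52/27, 4/3)
obs 2: x=-5/2 → posterior Normal(22/39, 12/13)
obs 3: x=8 → posterior Normal(118/51, 12/17)
obs 4: x=-7/2 → posterior Normal(76/63, 4/7)
obs 5: x=-7 → posterior Normal(-8/75, 12/25)
obs 6: x=1/2 → posterior Normal(-2/87, 12/29)
obs 7: x=4 → posterior Normal(46/99, 4/11)
obs 8: x=7 → posterior Normal(130/111, 12/37)
obs 9: x=9/4 → posterior Normal(157/123, 12/41)
obs 10: x=-3/2 → posterior Normal(139/135, 4/15)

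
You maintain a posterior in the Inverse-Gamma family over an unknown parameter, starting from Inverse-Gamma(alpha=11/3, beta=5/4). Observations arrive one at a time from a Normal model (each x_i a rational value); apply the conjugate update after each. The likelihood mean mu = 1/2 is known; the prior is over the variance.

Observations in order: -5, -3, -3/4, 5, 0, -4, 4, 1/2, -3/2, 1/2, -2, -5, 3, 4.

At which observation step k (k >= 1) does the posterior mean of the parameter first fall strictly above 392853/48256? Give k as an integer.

k = 14

obs 1: x=-5 → posterior Inverse-Gamma(25/6, 131/8)
obs 2: x=-3 → posterior Inverse-Gamma(14/3, 45/2)
obs 3: x=-3/4 → posterior Inverse-Gamma(31/6, 745/32)
obs 4: x=5 → posterior Inverse-Gamma(17/3, 1069/32)
obs 5: x=0 → posterior Inverse-Gamma(37/6, 1073/32)
obs 6: x=-4 → posterior Inverse-Gamma(20/3, 1397/32)
obs 7: x=4 → posterior Inverse-Gamma(43/6, 1593/32)
obs 8: x=1/2 → posterior Inverse-Gamma(23/3, 1593/32)
obs 9: x=-3/2 → posterior Inverse-Gamma(49/6, 1657/32)
obs 10: x=1/2 → posterior Inverse-Gamma(26/3, 1657/32)
obs 11: x=-2 → posterior Inverse-Gamma(55/6, 1757/32)
obs 12: x=-5 → posterior Inverse-Gamma(29/3, 2241/32)
obs 13: x=3 → posterior Inverse-Gamma(61/6, 2341/32)
obs 14: x=4 → posterior Inverse-Gamma(32/3, 2537/32)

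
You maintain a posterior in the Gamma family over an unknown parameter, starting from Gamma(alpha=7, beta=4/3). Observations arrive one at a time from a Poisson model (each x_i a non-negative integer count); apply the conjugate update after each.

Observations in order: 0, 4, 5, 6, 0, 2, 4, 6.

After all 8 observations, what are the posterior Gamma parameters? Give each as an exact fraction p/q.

alpha=34, beta=28/3

obs 1: x=0 → posterior Gamma(7, 7/3)
obs 2: x=4 → posterior Gamma(11, 10/3)
obs 3: x=5 → posterior Gamma(16, 13/3)
obs 4: x=6 → posterior Gamma(22, 16/3)
obs 5: x=0 → posterior Gamma(22, 19/3)
obs 6: x=2 → posterior Gamma(24, 22/3)
obs 7: x=4 → posterior Gamma(28, 25/3)
obs 8: x=6 → posterior Gamma(34, 28/3)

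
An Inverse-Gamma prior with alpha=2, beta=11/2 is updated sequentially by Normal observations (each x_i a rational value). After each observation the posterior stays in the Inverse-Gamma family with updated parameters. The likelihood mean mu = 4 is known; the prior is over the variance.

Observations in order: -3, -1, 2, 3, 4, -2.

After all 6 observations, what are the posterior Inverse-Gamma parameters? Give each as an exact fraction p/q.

alpha=5, beta=63

obs 1: x=-3 → posterior Inverse-Gamma(5/2, 30)
obs 2: x=-1 → posterior Inverse-Gamma(3, 85/2)
obs 3: x=2 → posterior Inverse-Gamma(7/2, 89/2)
obs 4: x=3 → posterior Inverse-Gamma(4, 45)
obs 5: x=4 → posterior Inverse-Gamma(9/2, 45)
obs 6: x=-2 → posterior Inverse-Gamma(5, 63)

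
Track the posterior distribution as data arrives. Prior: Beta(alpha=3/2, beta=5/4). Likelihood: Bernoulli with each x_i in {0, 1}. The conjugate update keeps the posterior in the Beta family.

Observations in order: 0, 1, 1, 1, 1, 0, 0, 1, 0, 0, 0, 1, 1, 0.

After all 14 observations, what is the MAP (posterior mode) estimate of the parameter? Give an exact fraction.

30/59

obs 1: x=0 → posterior Beta(3/2, 9/4)
obs 2: x=1 → posterior Beta(5/2, 9/4)
obs 3: x=1 → posterior Beta(7/2, 9/4)
obs 4: x=1 → posterior Beta(9/2, 9/4)
obs 5: x=1 → posterior Beta(11/2, 9/4)
obs 6: x=0 → posterior Beta(11/2, 13/4)
obs 7: x=0 → posterior Beta(11/2, 17/4)
obs 8: x=1 → posterior Beta(13/2, 17/4)
obs 9: x=0 → posterior Beta(13/2, 21/4)
obs 10: x=0 → posterior Beta(13/2, 25/4)
obs 11: x=0 → posterior Beta(13/2, 29/4)
obs 12: x=1 → posterior Beta(15/2, 29/4)
obs 13: x=1 → posterior Beta(17/2, 29/4)
obs 14: x=0 → posterior Beta(17/2, 33/4)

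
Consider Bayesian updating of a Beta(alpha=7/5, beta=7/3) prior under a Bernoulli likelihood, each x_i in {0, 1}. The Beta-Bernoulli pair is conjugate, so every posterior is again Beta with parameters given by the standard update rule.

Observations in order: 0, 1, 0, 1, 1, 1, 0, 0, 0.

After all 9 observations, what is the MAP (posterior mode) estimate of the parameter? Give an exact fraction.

obs 1: x=0 → posterior Beta(7/5, 10/3)
obs 2: x=1 → posterior Beta(12/5, 10/3)
obs 3: x=0 → posterior Beta(12/5, 13/3)
obs 4: x=1 → posterior Beta(17/5, 13/3)
obs 5: x=1 → posterior Beta(22/5, 13/3)
obs 6: x=1 → posterior Beta(27/5, 13/3)
obs 7: x=0 → posterior Beta(27/5, 16/3)
obs 8: x=0 → posterior Beta(27/5, 19/3)
obs 9: x=0 → posterior Beta(27/5, 22/3)

66/161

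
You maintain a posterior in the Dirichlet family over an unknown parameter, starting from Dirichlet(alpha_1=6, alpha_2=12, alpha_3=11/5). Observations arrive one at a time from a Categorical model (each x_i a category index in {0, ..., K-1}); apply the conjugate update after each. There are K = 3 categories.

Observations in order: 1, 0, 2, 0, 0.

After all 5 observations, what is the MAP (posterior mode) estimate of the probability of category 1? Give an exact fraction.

20/37

obs 1: x=1 → posterior Dirichlet(6, 13, 11/5)
obs 2: x=0 → posterior Dirichlet(7, 13, 11/5)
obs 3: x=2 → posterior Dirichlet(7, 13, 16/5)
obs 4: x=0 → posterior Dirichlet(8, 13, 16/5)
obs 5: x=0 → posterior Dirichlet(9, 13, 16/5)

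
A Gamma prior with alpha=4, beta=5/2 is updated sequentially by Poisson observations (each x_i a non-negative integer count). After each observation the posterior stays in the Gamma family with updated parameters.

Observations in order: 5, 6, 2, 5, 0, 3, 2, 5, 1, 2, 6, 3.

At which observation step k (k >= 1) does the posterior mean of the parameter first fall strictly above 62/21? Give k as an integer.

k = 2

obs 1: x=5 → posterior Gamma(9, 7/2)
obs 2: x=6 → posterior Gamma(15, 9/2)
obs 3: x=2 → posterior Gamma(17, 11/2)
obs 4: x=5 → posterior Gamma(22, 13/2)
obs 5: x=0 → posterior Gamma(22, 15/2)
obs 6: x=3 → posterior Gamma(25, 17/2)
obs 7: x=2 → posterior Gamma(27, 19/2)
obs 8: x=5 → posterior Gamma(32, 21/2)
obs 9: x=1 → posterior Gamma(33, 23/2)
obs 10: x=2 → posterior Gamma(35, 25/2)
obs 11: x=6 → posterior Gamma(41, 27/2)
obs 12: x=3 → posterior Gamma(44, 29/2)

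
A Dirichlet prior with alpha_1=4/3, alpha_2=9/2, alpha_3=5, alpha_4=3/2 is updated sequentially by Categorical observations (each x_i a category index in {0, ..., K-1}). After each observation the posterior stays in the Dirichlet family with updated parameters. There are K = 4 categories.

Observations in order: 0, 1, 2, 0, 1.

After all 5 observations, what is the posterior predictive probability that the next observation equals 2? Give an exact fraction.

9/26

obs 1: x=0 → posterior Dirichlet(7/3, 9/2, 5, 3/2)
obs 2: x=1 → posterior Dirichlet(7/3, 11/2, 5, 3/2)
obs 3: x=2 → posterior Dirichlet(7/3, 11/2, 6, 3/2)
obs 4: x=0 → posterior Dirichlet(10/3, 11/2, 6, 3/2)
obs 5: x=1 → posterior Dirichlet(10/3, 13/2, 6, 3/2)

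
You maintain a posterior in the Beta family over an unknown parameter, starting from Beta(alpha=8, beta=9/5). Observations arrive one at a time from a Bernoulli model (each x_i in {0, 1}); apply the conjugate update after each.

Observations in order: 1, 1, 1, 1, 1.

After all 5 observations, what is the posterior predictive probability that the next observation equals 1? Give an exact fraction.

65/74

obs 1: x=1 → posterior Beta(9, 9/5)
obs 2: x=1 → posterior Beta(10, 9/5)
obs 3: x=1 → posterior Beta(11, 9/5)
obs 4: x=1 → posterior Beta(12, 9/5)
obs 5: x=1 → posterior Beta(13, 9/5)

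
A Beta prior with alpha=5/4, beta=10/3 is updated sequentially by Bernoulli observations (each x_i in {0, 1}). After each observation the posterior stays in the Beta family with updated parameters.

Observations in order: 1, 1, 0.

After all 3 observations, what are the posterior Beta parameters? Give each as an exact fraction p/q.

alpha=13/4, beta=13/3

obs 1: x=1 → posterior Beta(9/4, 10/3)
obs 2: x=1 → posterior Beta(13/4, 10/3)
obs 3: x=0 → posterior Beta(13/4, 13/3)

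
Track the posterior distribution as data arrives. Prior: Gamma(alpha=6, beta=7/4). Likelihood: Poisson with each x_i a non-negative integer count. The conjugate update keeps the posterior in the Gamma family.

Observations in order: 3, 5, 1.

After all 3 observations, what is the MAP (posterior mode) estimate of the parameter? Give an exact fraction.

obs 1: x=3 → posterior Gamma(9, 11/4)
obs 2: x=5 → posterior Gamma(14, 15/4)
obs 3: x=1 → posterior Gamma(15, 19/4)

56/19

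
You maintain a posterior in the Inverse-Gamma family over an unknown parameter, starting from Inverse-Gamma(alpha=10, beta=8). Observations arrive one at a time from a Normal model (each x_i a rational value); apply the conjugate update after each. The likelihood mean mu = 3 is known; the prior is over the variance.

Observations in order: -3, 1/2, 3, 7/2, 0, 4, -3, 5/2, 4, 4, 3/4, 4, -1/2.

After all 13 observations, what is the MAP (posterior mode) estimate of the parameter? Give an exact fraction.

obs 1: x=-3 → posterior Inverse-Gamma(21/2, 26)
obs 2: x=1/2 → posterior Inverse-Gamma(11, 233/8)
obs 3: x=3 → posterior Inverse-Gamma(23/2, 233/8)
obs 4: x=7/2 → posterior Inverse-Gamma(12, 117/4)
obs 5: x=0 → posterior Inverse-Gamma(25/2, 135/4)
obs 6: x=4 → posterior Inverse-Gamma(13, 137/4)
obs 7: x=-3 → posterior Inverse-Gamma(27/2, 209/4)
obs 8: x=5/2 → posterior Inverse-Gamma(14, 419/8)
obs 9: x=4 → posterior Inverse-Gamma(29/2, 423/8)
obs 10: x=4 → posterior Inverse-Gamma(15, 427/8)
obs 11: x=3/4 → posterior Inverse-Gamma(31/2, 1789/32)
obs 12: x=4 → posterior Inverse-Gamma(16, 1805/32)
obs 13: x=-1/2 → posterior Inverse-Gamma(33/2, 2001/32)

2001/560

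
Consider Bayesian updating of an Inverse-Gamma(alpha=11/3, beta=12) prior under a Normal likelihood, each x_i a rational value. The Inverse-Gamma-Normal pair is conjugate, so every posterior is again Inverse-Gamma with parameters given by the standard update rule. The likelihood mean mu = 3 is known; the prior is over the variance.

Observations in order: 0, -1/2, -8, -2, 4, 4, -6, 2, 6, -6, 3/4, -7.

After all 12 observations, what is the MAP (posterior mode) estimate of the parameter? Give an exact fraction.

obs 1: x=0 → posterior Inverse-Gamma(25/6, 33/2)
obs 2: x=-1/2 → posterior Inverse-Gamma(14/3, 181/8)
obs 3: x=-8 → posterior Inverse-Gamma(31/6, 665/8)
obs 4: x=-2 → posterior Inverse-Gamma(17/3, 765/8)
obs 5: x=4 → posterior Inverse-Gamma(37/6, 769/8)
obs 6: x=4 → posterior Inverse-Gamma(20/3, 773/8)
obs 7: x=-6 → posterior Inverse-Gamma(43/6, 1097/8)
obs 8: x=2 → posterior Inverse-Gamma(23/3, 1101/8)
obs 9: x=6 → posterior Inverse-Gamma(49/6, 1137/8)
obs 10: x=-6 → posterior Inverse-Gamma(26/3, 1461/8)
obs 11: x=3/4 → posterior Inverse-Gamma(55/6, 5925/32)
obs 12: x=-7 → posterior Inverse-Gamma(29/3, 7525/32)

22575/1024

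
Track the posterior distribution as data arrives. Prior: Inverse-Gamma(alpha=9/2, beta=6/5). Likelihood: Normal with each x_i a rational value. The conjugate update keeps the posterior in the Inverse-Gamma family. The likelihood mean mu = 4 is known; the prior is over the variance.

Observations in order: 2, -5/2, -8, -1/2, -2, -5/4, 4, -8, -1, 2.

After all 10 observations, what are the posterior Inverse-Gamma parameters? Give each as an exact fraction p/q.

alpha=19/2, beta=35957/160

obs 1: x=2 → posterior Inverse-Gamma(5, 16/5)
obs 2: x=-5/2 → posterior Inverse-Gamma(11/2, 973/40)
obs 3: x=-8 → posterior Inverse-Gamma(6, 3853/40)
obs 4: x=-1/2 → posterior Inverse-Gamma(13/2, 2129/20)
obs 5: x=-2 → posterior Inverse-Gamma(7, 2489/20)
obs 6: x=-5/4 → posterior Inverse-Gamma(15/2, 22117/160)
obs 7: x=4 → posterior Inverse-Gamma(8, 22117/160)
obs 8: x=-8 → posterior Inverse-Gamma(17/2, 33637/160)
obs 9: x=-1 → posterior Inverse-Gamma(9, 35637/160)
obs 10: x=2 → posterior Inverse-Gamma(19/2, 35957/160)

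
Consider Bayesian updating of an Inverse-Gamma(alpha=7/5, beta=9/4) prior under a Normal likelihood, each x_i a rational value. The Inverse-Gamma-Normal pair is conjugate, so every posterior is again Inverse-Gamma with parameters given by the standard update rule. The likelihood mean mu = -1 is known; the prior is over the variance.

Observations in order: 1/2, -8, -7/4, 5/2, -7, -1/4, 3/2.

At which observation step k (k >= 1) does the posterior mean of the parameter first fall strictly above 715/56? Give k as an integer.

k = 2

obs 1: x=1/2 → posterior Inverse-Gamma(19/10, 27/8)
obs 2: x=-8 → posterior Inverse-Gamma(12/5, 223/8)
obs 3: x=-7/4 → posterior Inverse-Gamma(29/10, 901/32)
obs 4: x=5/2 → posterior Inverse-Gamma(17/5, 1097/32)
obs 5: x=-7 → posterior Inverse-Gamma(39/10, 1673/32)
obs 6: x=-1/4 → posterior Inverse-Gamma(22/5, 841/16)
obs 7: x=3/2 → posterior Inverse-Gamma(49/10, 891/16)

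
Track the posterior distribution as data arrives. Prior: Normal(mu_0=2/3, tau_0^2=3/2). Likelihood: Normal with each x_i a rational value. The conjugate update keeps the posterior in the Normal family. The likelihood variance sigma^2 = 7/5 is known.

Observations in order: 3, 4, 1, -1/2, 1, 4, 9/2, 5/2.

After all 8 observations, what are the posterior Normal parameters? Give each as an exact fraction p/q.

obs 1: x=3 → posterior Normal(163/87, 21/29)
obs 2: x=4 → posterior Normal(343/132, 21/44)
obs 3: x=1 → posterior Normal(388/177, 21/59)
obs 4: x=-1/2 → posterior Normal(731/444, 21/74)
obs 5: x=1 → posterior Normal(821/534, 21/89)
obs 6: x=4 → posterior Normal(1181/624, 21/104)
obs 7: x=9/2 → posterior Normal(793/357, 3/17)
obs 8: x=5/2 → posterior Normal(1811/804, 21/134)

mu_0=1811/804, tau_0^2=21/134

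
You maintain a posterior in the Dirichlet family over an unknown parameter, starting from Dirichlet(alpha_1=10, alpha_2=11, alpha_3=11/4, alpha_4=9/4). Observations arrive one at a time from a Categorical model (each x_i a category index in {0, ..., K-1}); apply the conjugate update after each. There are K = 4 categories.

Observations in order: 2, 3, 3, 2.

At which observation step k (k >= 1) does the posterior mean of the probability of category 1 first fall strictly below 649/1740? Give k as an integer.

k = 4

obs 1: x=2 → posterior Dirichlet(10, 11, 15/4, 9/4)
obs 2: x=3 → posterior Dirichlet(10, 11, 15/4, 13/4)
obs 3: x=3 → posterior Dirichlet(10, 11, 15/4, 17/4)
obs 4: x=2 → posterior Dirichlet(10, 11, 19/4, 17/4)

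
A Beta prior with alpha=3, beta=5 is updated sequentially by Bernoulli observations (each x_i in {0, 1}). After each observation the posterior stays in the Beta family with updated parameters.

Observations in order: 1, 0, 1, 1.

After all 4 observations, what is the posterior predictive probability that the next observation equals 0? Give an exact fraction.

obs 1: x=1 → posterior Beta(4, 5)
obs 2: x=0 → posterior Beta(4, 6)
obs 3: x=1 → posterior Beta(5, 6)
obs 4: x=1 → posterior Beta(6, 6)

1/2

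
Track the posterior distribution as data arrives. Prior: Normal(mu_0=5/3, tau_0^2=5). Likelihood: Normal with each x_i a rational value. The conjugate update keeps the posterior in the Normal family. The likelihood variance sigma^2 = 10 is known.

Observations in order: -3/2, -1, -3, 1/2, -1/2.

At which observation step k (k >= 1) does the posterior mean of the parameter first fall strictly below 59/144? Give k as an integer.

k = 2

obs 1: x=-3/2 → posterior Normal(11/18, 10/3)
obs 2: x=-1 → posterior Normal(5/24, 5/2)
obs 3: x=-3 → posterior Normal(-13/30, 2)
obs 4: x=1/2 → posterior Normal(-5/18, 5/3)
obs 5: x=-1/2 → posterior Normal(-13/42, 10/7)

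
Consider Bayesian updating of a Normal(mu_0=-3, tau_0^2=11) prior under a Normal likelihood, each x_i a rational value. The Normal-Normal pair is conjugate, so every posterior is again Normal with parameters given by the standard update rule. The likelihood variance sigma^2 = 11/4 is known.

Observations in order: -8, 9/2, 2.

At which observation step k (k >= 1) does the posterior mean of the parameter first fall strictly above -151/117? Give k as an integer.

obs 1: x=-8 → posterior Normal(-7, 11/5)
obs 2: x=9/2 → posterior Normal(-17/9, 11/9)
obs 3: x=2 → posterior Normal(-9/13, 11/13)

k = 3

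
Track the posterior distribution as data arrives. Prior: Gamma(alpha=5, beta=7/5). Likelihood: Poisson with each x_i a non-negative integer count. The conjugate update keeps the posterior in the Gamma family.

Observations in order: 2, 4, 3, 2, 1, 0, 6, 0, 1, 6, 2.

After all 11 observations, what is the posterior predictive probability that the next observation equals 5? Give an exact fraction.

2677418253725622759963010086109609786868857040978327721580953600000/36708589715158079306312158856962101838057111073092849079204507042227

obs 1: x=2 → posterior Gamma(7, 12/5)
obs 2: x=4 → posterior Gamma(11, 17/5)
obs 3: x=3 → posterior Gamma(14, 22/5)
obs 4: x=2 → posterior Gamma(16, 27/5)
obs 5: x=1 → posterior Gamma(17, 32/5)
obs 6: x=0 → posterior Gamma(17, 37/5)
obs 7: x=6 → posterior Gamma(23, 42/5)
obs 8: x=0 → posterior Gamma(23, 47/5)
obs 9: x=1 → posterior Gamma(24, 52/5)
obs 10: x=6 → posterior Gamma(30, 57/5)
obs 11: x=2 → posterior Gamma(32, 62/5)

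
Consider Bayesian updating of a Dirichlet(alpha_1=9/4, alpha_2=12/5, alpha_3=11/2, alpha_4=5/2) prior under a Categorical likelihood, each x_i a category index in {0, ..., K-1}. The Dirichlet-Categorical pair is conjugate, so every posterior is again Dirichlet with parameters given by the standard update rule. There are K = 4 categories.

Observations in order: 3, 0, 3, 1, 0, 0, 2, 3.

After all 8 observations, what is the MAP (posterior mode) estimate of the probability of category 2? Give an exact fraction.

110/333

obs 1: x=3 → posterior Dirichlet(9/4, 12/5, 11/2, 7/2)
obs 2: x=0 → posterior Dirichlet(13/4, 12/5, 11/2, 7/2)
obs 3: x=3 → posterior Dirichlet(13/4, 12/5, 11/2, 9/2)
obs 4: x=1 → posterior Dirichlet(13/4, 17/5, 11/2, 9/2)
obs 5: x=0 → posterior Dirichlet(17/4, 17/5, 11/2, 9/2)
obs 6: x=0 → posterior Dirichlet(21/4, 17/5, 11/2, 9/2)
obs 7: x=2 → posterior Dirichlet(21/4, 17/5, 13/2, 9/2)
obs 8: x=3 → posterior Dirichlet(21/4, 17/5, 13/2, 11/2)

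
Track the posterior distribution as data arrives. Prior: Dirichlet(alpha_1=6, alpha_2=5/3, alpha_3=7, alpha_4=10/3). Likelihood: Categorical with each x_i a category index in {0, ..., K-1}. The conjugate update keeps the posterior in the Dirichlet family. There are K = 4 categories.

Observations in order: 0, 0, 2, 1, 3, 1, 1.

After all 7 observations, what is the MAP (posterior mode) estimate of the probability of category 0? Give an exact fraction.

1/3

obs 1: x=0 → posterior Dirichlet(7, 5/3, 7, 10/3)
obs 2: x=0 → posterior Dirichlet(8, 5/3, 7, 10/3)
obs 3: x=2 → posterior Dirichlet(8, 5/3, 8, 10/3)
obs 4: x=1 → posterior Dirichlet(8, 8/3, 8, 10/3)
obs 5: x=3 → posterior Dirichlet(8, 8/3, 8, 13/3)
obs 6: x=1 → posterior Dirichlet(8, 11/3, 8, 13/3)
obs 7: x=1 → posterior Dirichlet(8, 14/3, 8, 13/3)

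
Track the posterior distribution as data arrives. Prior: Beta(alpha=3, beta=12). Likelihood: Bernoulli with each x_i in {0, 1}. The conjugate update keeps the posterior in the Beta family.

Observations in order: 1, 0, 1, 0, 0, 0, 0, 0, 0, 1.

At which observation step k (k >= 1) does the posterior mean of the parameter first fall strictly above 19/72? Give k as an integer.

k = 3

obs 1: x=1 → posterior Beta(4, 12)
obs 2: x=0 → posterior Beta(4, 13)
obs 3: x=1 → posterior Beta(5, 13)
obs 4: x=0 → posterior Beta(5, 14)
obs 5: x=0 → posterior Beta(5, 15)
obs 6: x=0 → posterior Beta(5, 16)
obs 7: x=0 → posterior Beta(5, 17)
obs 8: x=0 → posterior Beta(5, 18)
obs 9: x=0 → posterior Beta(5, 19)
obs 10: x=1 → posterior Beta(6, 19)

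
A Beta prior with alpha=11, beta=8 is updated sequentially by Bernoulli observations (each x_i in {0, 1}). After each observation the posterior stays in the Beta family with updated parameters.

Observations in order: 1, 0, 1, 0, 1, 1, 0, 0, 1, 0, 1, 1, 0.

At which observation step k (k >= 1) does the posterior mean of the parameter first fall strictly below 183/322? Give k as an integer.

obs 1: x=1 → posterior Beta(12, 8)
obs 2: x=0 → posterior Beta(12, 9)
obs 3: x=1 → posterior Beta(13, 9)
obs 4: x=0 → posterior Beta(13, 10)
obs 5: x=1 → posterior Beta(14, 10)
obs 6: x=1 → posterior Beta(15, 10)
obs 7: x=0 → posterior Beta(15, 11)
obs 8: x=0 → posterior Beta(15, 12)
obs 9: x=1 → posterior Beta(16, 12)
obs 10: x=0 → posterior Beta(16, 13)
obs 11: x=1 → posterior Beta(17, 13)
obs 12: x=1 → posterior Beta(18, 13)
obs 13: x=0 → posterior Beta(18, 14)

k = 4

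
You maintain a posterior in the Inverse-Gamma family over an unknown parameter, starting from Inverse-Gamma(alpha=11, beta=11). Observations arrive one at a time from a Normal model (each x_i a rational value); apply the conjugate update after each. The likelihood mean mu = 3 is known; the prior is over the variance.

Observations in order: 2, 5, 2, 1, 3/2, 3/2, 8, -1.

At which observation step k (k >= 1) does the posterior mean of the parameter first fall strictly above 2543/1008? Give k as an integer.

obs 1: x=2 → posterior Inverse-Gamma(23/2, 23/2)
obs 2: x=5 → posterior Inverse-Gamma(12, 27/2)
obs 3: x=2 → posterior Inverse-Gamma(25/2, 14)
obs 4: x=1 → posterior Inverse-Gamma(13, 16)
obs 5: x=3/2 → posterior Inverse-Gamma(27/2, 137/8)
obs 6: x=3/2 → posterior Inverse-Gamma(14, 73/4)
obs 7: x=8 → posterior Inverse-Gamma(29/2, 123/4)
obs 8: x=-1 → posterior Inverse-Gamma(15, 155/4)

k = 8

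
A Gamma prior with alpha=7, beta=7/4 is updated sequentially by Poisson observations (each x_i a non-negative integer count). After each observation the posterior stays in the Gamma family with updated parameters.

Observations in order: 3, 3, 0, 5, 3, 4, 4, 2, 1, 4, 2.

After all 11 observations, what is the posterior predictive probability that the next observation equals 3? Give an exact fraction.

9764131190688334856280529752398185873172901175937286773680794788888064/45279358459987221964618849268287351617276826800662092864513397216796875

obs 1: x=3 → posterior Gamma(10, 11/4)
obs 2: x=3 → posterior Gamma(13, 15/4)
obs 3: x=0 → posterior Gamma(13, 19/4)
obs 4: x=5 → posterior Gamma(18, 23/4)
obs 5: x=3 → posterior Gamma(21, 27/4)
obs 6: x=4 → posterior Gamma(25, 31/4)
obs 7: x=4 → posterior Gamma(29, 35/4)
obs 8: x=2 → posterior Gamma(31, 39/4)
obs 9: x=1 → posterior Gamma(32, 43/4)
obs 10: x=4 → posterior Gamma(36, 47/4)
obs 11: x=2 → posterior Gamma(38, 51/4)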